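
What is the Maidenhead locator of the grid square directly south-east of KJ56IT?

KJ56js

Longitude subsquare i = 8; +1 → 9 = j.
Latitude subsquare t = 19; −1 → 18 = s.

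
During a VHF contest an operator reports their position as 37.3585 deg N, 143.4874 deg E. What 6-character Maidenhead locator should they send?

Shift to the Maidenhead origin (180°W, 90°S): lon 323.4874, lat 127.3585.
Field: lon ⌊323.4874/20⌋ = 16 → Q; lat ⌊127.3585/10⌋ = 12 → M.
Square: lon ⌊3.4874/2⌋ = 1; lat ⌊7.3585/1⌋ = 7.
Subsquare: lon ⌊1.4874/0.0833333⌋ = 17 → r; lat ⌊0.3585/0.0416667⌋ = 8 → i.

QM17ri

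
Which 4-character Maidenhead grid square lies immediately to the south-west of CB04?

BB93

Longitude square 0; −1 → -1, wraps to 9, carry into field.
Longitude field C = 2; −1 → 1 = B.
Latitude square 4; −1 → 3.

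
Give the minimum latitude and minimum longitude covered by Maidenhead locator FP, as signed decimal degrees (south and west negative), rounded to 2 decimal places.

60.00, -80.00

Field F=5, P=15: +5·20° lon, +15·10° lat → SW at lon -80°, lat 60°.
latitude 60.00, longitude -80.00.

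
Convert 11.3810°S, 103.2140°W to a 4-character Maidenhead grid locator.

DH88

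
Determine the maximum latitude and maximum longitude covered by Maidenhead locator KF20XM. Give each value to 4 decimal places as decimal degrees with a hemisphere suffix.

Field K=10, F=5: +10·20° lon, +5·10° lat → SW at lon 20°, lat -40°.
Square 2, 0: +2·2° lon, +0·1° lat → SW at lon 24°, lat -40°.
Subsquare x=23, m=12: +23·0.0833333° lon, +12·0.0416667° lat → SW at lon 25.9167°, lat -39.5°.
Cell spans 0.0833333° lon × 0.0416667° lat. NE corner is SW corner plus one full cell.
latitude 39.4583° S, longitude 26.0000° E.

39.4583° S, 26.0000° E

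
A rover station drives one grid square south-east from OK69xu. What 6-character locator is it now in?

OK79at

Longitude subsquare x = 23; +1 → 24, wraps to 0 = a, carry into square.
Longitude square 6; +1 → 7.
Latitude subsquare u = 20; −1 → 19 = t.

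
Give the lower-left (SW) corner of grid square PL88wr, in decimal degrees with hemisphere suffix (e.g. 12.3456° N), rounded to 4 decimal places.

Field P=15, L=11: +15·20° lon, +11·10° lat → SW at lon 120°, lat 20°.
Square 8, 8: +8·2° lon, +8·1° lat → SW at lon 136°, lat 28°.
Subsquare w=22, r=17: +22·0.0833333° lon, +17·0.0416667° lat → SW at lon 137.833°, lat 28.7083°.
latitude 28.7083° N, longitude 137.8333° E.

28.7083° N, 137.8333° E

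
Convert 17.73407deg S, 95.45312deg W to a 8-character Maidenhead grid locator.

Add 180° to longitude and 90° to latitude: 84.54688, 72.26593.
Field (20°×10°, letters A–R): 84.54688/20 → 4 → E, 72.26593/10 → 7 → H; chars EH.
Square (2°×1°, digits 0–9): 4.54688/2 → 2, 2.26593/1 → 2; chars 22.
Subsquare (5′×2.5′, letters a–x): 0.54688/0.0833333 → 6 → g, 0.26593/0.0416667 → 6 → g; chars gg.
Extended square (30″×15″, digits 0–9): 0.04688/0.00833333 → 5, 0.01593/0.00416667 → 3; chars 53.

EH22gg53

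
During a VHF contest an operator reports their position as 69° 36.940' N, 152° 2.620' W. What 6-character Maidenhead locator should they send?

Offset from 180°W / 90°S: lon 27.9563°, lat 159.6157°.
Field: lon ⌊27.9563/20⌋ = 1 → B; lat ⌊159.6157/10⌋ = 15 → P.
Square: lon ⌊7.9563/2⌋ = 3; lat ⌊9.6157/1⌋ = 9.
Subsquare: lon ⌊1.9563/0.0833333⌋ = 23 → x; lat ⌊0.6157/0.0416667⌋ = 14 → o.

BP39xo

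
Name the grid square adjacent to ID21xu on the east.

ID31au

Longitude subsquare x = 23; +1 → 24, wraps to 0 = a, carry into square.
Longitude square 2; +1 → 3.
The latitude characters are unchanged.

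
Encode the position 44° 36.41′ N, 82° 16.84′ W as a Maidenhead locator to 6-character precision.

EN84uo

Shift to the Maidenhead origin (180°W, 90°S): lon 97.7193, lat 134.6068.
Field: 97.7193/20 → 4 → E, 134.6068/10 → 13 → N; chars EN.
Square: 17.7193/2 → 8, 4.6068/1 → 4; chars 84.
Subsquare: 1.7193/0.0833333 → 20 → u, 0.6068/0.0416667 → 14 → o; chars uo.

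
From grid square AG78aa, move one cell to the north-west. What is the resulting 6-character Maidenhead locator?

AG68xb

Longitude subsquare a = 0; −1 → -1, wraps to 23 = x, carry into square.
Longitude square 7; −1 → 6.
Latitude subsquare a = 0; +1 → 1 = b.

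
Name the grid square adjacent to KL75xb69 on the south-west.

Longitude extended square 6; −1 → 5.
Latitude extended square 9; −1 → 8.

KL75xb58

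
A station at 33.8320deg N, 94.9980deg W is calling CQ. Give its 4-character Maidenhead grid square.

EM23

Shift to the Maidenhead origin (180°W, 90°S): lon 85.00, lat 123.83.
Field: 85.00/20 → 4 → E, 123.83/10 → 12 → M; chars EM.
Square: 5.00/2 → 2, 3.83/1 → 3; chars 23.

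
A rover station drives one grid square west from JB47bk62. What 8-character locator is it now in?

JB47bk52

Longitude extended square 6; −1 → 5.
The latitude characters are unchanged.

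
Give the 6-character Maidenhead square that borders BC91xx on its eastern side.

CC01ax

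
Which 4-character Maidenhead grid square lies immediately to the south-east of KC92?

LC01

Longitude square 9; +1 → 10, wraps to 0, carry into field.
Longitude field K = 10; +1 → 11 = L.
Latitude square 2; −1 → 1.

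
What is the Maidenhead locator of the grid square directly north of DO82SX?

Latitude subsquare x = 23; +1 → 24, wraps to 0 = a, carry into square.
Latitude square 2; +1 → 3.
The longitude characters are unchanged.

DO83sa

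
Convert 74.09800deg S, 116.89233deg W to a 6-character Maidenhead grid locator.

DB15nv

Shift to the Maidenhead origin (180°W, 90°S): lon 63.1077, lat 15.9020.
Field (20°×10°, letters A–R): 63.1077/20 → 3 → D, 15.9020/10 → 1 → B; chars DB.
Square (2°×1°, digits 0–9): 3.1077/2 → 1, 5.9020/1 → 5; chars 15.
Subsquare (5′×2.5′, letters a–x): 1.1077/0.0833333 → 13 → n, 0.9020/0.0416667 → 21 → v; chars nv.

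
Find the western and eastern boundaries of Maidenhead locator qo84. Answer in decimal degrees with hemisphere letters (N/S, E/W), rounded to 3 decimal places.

156.000° E, 158.000° E

Field Q=16, O=14: +16·20° lon, +14·10° lat → SW at lon 140°, lat 50°.
Square 8, 4: +8·2° lon, +4·1° lat → SW at lon 156°, lat 54°.
Cell spans 2° lon × 1° lat.
west 156.000° E, east 158.000° E.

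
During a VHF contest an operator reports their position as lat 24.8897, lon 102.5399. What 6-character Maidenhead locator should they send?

Add 180° to longitude and 90° to latitude: 282.5399, 114.8897.
Field: 282.5399/20 → 14 → O, 114.8897/10 → 11 → L; chars OL.
Square: 2.5399/2 → 1, 4.8897/1 → 4; chars 14.
Subsquare: 0.5399/0.0833333 → 6 → g, 0.8897/0.0416667 → 21 → v; chars gv.

OL14gv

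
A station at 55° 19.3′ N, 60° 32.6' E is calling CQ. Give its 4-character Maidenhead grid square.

Offset from 180°W / 90°S: lon 240.54°, lat 145.32°.
Field (20°×10°, letters A–R): lon ⌊240.54/20⌋ = 12 → M; lat ⌊145.32/10⌋ = 14 → O.
Square (2°×1°, digits 0–9): lon ⌊0.54/2⌋ = 0; lat ⌊5.32/1⌋ = 5.

MO05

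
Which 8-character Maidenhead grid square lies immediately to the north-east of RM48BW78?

RM48bw89

Longitude extended square 7; +1 → 8.
Latitude extended square 8; +1 → 9.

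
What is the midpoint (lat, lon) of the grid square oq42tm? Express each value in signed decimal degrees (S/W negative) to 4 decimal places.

72.5208, 109.6250

Field O=14, Q=16: +14·20° lon, +16·10° lat → SW at lon 100°, lat 70°.
Square 4, 2: +4·2° lon, +2·1° lat → SW at lon 108°, lat 72°.
Subsquare t=19, m=12: +19·0.0833333° lon, +12·0.0416667° lat → SW at lon 109.583°, lat 72.5°.
Cell spans 0.0833333° lon × 0.0416667° lat. Centre is SW corner plus half of each.
latitude 72.5208, longitude 109.6250.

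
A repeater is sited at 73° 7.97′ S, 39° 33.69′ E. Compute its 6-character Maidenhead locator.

KB96su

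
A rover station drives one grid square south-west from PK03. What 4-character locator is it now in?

Longitude square 0; −1 → -1, wraps to 9, carry into field.
Longitude field P = 15; −1 → 14 = O.
Latitude square 3; −1 → 2.

OK92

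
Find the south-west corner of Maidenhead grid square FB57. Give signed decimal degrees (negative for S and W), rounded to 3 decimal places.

Field F=5, B=1: +5·20° lon, +1·10° lat → SW at lon -80°, lat -80°.
Square 5, 7: +5·2° lon, +7·1° lat → SW at lon -70°, lat -73°.
latitude -73.000, longitude -70.000.

-73.000, -70.000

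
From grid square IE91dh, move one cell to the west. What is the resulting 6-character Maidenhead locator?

IE91ch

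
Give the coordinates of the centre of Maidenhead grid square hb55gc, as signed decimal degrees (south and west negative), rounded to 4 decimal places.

-74.8958, -29.4583

Field H=7, B=1: +7·20° lon, +1·10° lat → SW at lon -40°, lat -80°.
Square 5, 5: +5·2° lon, +5·1° lat → SW at lon -30°, lat -75°.
Subsquare g=6, c=2: +6·0.0833333° lon, +2·0.0416667° lat → SW at lon -29.5°, lat -74.9167°.
Cell spans 0.0833333° lon × 0.0416667° lat. Centre is SW corner plus half of each.
latitude -74.8958, longitude -29.4583.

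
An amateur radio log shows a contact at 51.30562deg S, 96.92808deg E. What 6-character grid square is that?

ND88lq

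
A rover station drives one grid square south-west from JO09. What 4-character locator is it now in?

Longitude square 0; −1 → -1, wraps to 9, carry into field.
Longitude field J = 9; −1 → 8 = I.
Latitude square 9; −1 → 8.

IO98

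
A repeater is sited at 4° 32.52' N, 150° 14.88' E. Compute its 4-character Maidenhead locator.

Add 180° to longitude and 90° to latitude: 330.25, 94.54.
Field: 330.25/20 → 16 → Q, 94.54/10 → 9 → J; chars QJ.
Square: 10.25/2 → 5, 4.54/1 → 4; chars 54.

QJ54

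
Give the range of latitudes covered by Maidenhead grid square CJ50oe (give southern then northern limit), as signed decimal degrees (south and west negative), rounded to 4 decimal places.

0.1667, 0.2083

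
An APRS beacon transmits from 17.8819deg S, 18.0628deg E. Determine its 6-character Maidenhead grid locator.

Shift to the Maidenhead origin (180°W, 90°S): lon 198.0628, lat 72.1181.
Field: 198.0628/20 → 9 → J, 72.1181/10 → 7 → H; chars JH.
Square: 18.0628/2 → 9, 2.1181/1 → 2; chars 92.
Subsquare: 0.0628/0.0833333 → 0 → a, 0.1181/0.0416667 → 2 → c; chars ac.

JH92ac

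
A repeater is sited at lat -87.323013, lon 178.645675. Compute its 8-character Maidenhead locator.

RA92hq72

Add 180° to longitude and 90° to latitude: 358.64567, 2.67699.
Field: 358.64567/20 → 17 → R, 2.67699/10 → 0 → A; chars RA.
Square: 18.64567/2 → 9, 2.67699/1 → 2; chars 92.
Subsquare: 0.64567/0.0833333 → 7 → h, 0.67699/0.0416667 → 16 → q; chars hq.
Extended square: 0.06234/0.00833333 → 7, 0.01032/0.00416667 → 2; chars 72.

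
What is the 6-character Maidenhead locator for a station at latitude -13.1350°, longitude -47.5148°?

GH66fu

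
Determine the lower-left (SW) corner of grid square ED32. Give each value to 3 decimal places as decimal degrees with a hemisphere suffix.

58.000° S, 94.000° W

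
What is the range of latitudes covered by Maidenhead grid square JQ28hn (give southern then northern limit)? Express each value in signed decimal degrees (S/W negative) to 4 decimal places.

Field J=9, Q=16: +9·20° lon, +16·10° lat → SW at lon 0°, lat 70°.
Square 2, 8: +2·2° lon, +8·1° lat → SW at lon 4°, lat 78°.
Subsquare h=7, n=13: +7·0.0833333° lon, +13·0.0416667° lat → SW at lon 4.58333°, lat 78.5417°.
Cell spans 0.0833333° lon × 0.0416667° lat.
south 78.5417, north 78.5833.

78.5417, 78.5833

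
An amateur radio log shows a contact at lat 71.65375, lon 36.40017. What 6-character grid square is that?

Offset from 180°W / 90°S: lon 216.4002°, lat 161.6538°.
Field (20°×10°, letters A–R): lon ⌊216.4002/20⌋ = 10 → K; lat ⌊161.6538/10⌋ = 16 → Q.
Square (2°×1°, digits 0–9): lon ⌊16.4002/2⌋ = 8; lat ⌊1.6538/1⌋ = 1.
Subsquare (5′×2.5′, letters a–x): lon ⌊0.4002/0.0833333⌋ = 4 → e; lat ⌊0.6538/0.0416667⌋ = 15 → p.

KQ81ep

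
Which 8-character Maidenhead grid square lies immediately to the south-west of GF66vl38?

GF66vl27

Longitude extended square 3; −1 → 2.
Latitude extended square 8; −1 → 7.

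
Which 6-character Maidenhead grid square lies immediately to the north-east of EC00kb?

EC00lc

Longitude subsquare k = 10; +1 → 11 = l.
Latitude subsquare b = 1; +1 → 2 = c.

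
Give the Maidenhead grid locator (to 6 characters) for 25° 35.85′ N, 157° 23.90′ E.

QL85qo

Add 180° to longitude and 90° to latitude: 337.3983, 115.5975.
Field: lon ⌊337.3983/20⌋ = 16 → Q; lat ⌊115.5975/10⌋ = 11 → L.
Square: lon ⌊17.3983/2⌋ = 8; lat ⌊5.5975/1⌋ = 5.
Subsquare: lon ⌊1.3983/0.0833333⌋ = 16 → q; lat ⌊0.5975/0.0416667⌋ = 14 → o.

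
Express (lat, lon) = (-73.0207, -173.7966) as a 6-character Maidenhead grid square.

AB36cx

Add 180° to longitude and 90° to latitude: 6.2034, 16.9793.
Field: 6.2034/20 → 0 → A, 16.9793/10 → 1 → B; chars AB.
Square: 6.2034/2 → 3, 6.9793/1 → 6; chars 36.
Subsquare: 0.2034/0.0833333 → 2 → c, 0.9793/0.0416667 → 23 → x; chars cx.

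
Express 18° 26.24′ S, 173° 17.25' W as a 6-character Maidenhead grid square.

AH31in

Shift to the Maidenhead origin (180°W, 90°S): lon 6.7125, lat 71.5627.
Field: lon ⌊6.7125/20⌋ = 0 → A; lat ⌊71.5627/10⌋ = 7 → H.
Square: lon ⌊6.7125/2⌋ = 3; lat ⌊1.5627/1⌋ = 1.
Subsquare: lon ⌊0.7125/0.0833333⌋ = 8 → i; lat ⌊0.5627/0.0416667⌋ = 13 → n.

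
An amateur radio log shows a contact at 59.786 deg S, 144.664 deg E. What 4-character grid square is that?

QD20

Add 180° to longitude and 90° to latitude: 324.66, 30.21.
Field: lon ⌊324.66/20⌋ = 16 → Q; lat ⌊30.21/10⌋ = 3 → D.
Square: lon ⌊4.66/2⌋ = 2; lat ⌊0.21/1⌋ = 0.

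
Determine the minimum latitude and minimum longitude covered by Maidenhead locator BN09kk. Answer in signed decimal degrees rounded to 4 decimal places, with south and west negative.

49.4167, -159.1667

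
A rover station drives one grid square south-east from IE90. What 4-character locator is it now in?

JD09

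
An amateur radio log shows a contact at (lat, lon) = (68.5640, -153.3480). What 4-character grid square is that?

BP38

Shift to the Maidenhead origin (180°W, 90°S): lon 26.65, lat 158.56.
Field: 26.65/20 → 1 → B, 158.56/10 → 15 → P; chars BP.
Square: 6.65/2 → 3, 8.56/1 → 8; chars 38.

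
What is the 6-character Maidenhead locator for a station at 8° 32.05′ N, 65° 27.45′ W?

FJ78gm

Add 180° to longitude and 90° to latitude: 114.5425, 98.5342.
Field: lon ⌊114.5425/20⌋ = 5 → F; lat ⌊98.5342/10⌋ = 9 → J.
Square: lon ⌊14.5425/2⌋ = 7; lat ⌊8.5342/1⌋ = 8.
Subsquare: lon ⌊0.5425/0.0833333⌋ = 6 → g; lat ⌊0.5342/0.0416667⌋ = 12 → m.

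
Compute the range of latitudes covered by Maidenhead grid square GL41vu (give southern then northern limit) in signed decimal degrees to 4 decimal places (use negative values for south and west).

21.8333, 21.8750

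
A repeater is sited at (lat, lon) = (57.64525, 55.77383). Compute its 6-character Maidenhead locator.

LO77vp

Shift to the Maidenhead origin (180°W, 90°S): lon 235.7738, lat 147.6453.
Field: 235.7738/20 → 11 → L, 147.6453/10 → 14 → O; chars LO.
Square: 15.7738/2 → 7, 7.6453/1 → 7; chars 77.
Subsquare: 1.7738/0.0833333 → 21 → v, 0.6453/0.0416667 → 15 → p; chars vp.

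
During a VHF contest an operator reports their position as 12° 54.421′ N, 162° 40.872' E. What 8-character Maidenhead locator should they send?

RK12iv17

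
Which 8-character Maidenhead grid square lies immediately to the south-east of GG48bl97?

GG48cl06

Longitude extended square 9; +1 → 10, wraps to 0, carry into subsquare.
Longitude subsquare b = 1; +1 → 2 = c.
Latitude extended square 7; −1 → 6.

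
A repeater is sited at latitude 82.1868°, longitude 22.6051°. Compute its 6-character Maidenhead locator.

Offset from 180°W / 90°S: lon 202.6051°, lat 172.1868°.
Field (20°×10°, letters A–R): lon ⌊202.6051/20⌋ = 10 → K; lat ⌊172.1868/10⌋ = 17 → R.
Square (2°×1°, digits 0–9): lon ⌊2.6051/2⌋ = 1; lat ⌊2.1868/1⌋ = 2.
Subsquare (5′×2.5′, letters a–x): lon ⌊0.6051/0.0833333⌋ = 7 → h; lat ⌊0.1868/0.0416667⌋ = 4 → e.

KR12he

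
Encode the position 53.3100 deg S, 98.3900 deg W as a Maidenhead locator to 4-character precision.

ED06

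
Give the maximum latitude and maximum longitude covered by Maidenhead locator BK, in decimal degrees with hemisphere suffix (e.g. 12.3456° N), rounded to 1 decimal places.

20.0° N, 140.0° W

Field B=1, K=10: +1·20° lon, +10·10° lat → SW at lon -160°, lat 10°.
Cell spans 20° lon × 10° lat. NE corner is SW corner plus one full cell.
latitude 20.0° N, longitude 140.0° W.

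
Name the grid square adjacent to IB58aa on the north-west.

Longitude subsquare a = 0; −1 → -1, wraps to 23 = x, carry into square.
Longitude square 5; −1 → 4.
Latitude subsquare a = 0; +1 → 1 = b.

IB48xb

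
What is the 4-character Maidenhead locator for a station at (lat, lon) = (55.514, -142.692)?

BO85

Shift to the Maidenhead origin (180°W, 90°S): lon 37.31, lat 145.51.
Field: 37.31/20 → 1 → B, 145.51/10 → 14 → O; chars BO.
Square: 17.31/2 → 8, 5.51/1 → 5; chars 85.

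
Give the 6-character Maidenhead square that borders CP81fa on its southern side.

CP80fx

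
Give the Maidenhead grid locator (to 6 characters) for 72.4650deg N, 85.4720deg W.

Offset from 180°W / 90°S: lon 94.5280°, lat 162.4650°.
Field (20°×10°, letters A–R): lon ⌊94.5280/20⌋ = 4 → E; lat ⌊162.4650/10⌋ = 16 → Q.
Square (2°×1°, digits 0–9): lon ⌊14.5280/2⌋ = 7; lat ⌊2.4650/1⌋ = 2.
Subsquare (5′×2.5′, letters a–x): lon ⌊0.5280/0.0833333⌋ = 6 → g; lat ⌊0.4650/0.0416667⌋ = 11 → l.

EQ72gl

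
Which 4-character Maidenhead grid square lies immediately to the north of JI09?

Latitude square 9; +1 → 10, wraps to 0, carry into field.
Latitude field I = 8; +1 → 9 = J.
The longitude characters are unchanged.

JJ00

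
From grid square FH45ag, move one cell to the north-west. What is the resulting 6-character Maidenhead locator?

Longitude subsquare a = 0; −1 → -1, wraps to 23 = x, carry into square.
Longitude square 4; −1 → 3.
Latitude subsquare g = 6; +1 → 7 = h.

FH35xh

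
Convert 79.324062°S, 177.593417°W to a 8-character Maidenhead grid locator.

Shift to the Maidenhead origin (180°W, 90°S): lon 2.40658, lat 10.67594.
Field: lon ⌊2.40658/20⌋ = 0 → A; lat ⌊10.67594/10⌋ = 1 → B.
Square: lon ⌊2.40658/2⌋ = 1; lat ⌊0.67594/1⌋ = 0.
Subsquare: lon ⌊0.40658/0.0833333⌋ = 4 → e; lat ⌊0.67594/0.0416667⌋ = 16 → q.
Extended square: lon ⌊0.07325/0.00833333⌋ = 8; lat ⌊0.00927/0.00416667⌋ = 2.

AB10eq82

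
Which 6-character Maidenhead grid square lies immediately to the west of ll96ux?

Longitude subsquare u = 20; −1 → 19 = t.
The latitude characters are unchanged.

LL96tx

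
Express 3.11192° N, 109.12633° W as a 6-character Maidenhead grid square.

DJ53kc

Add 180° to longitude and 90° to latitude: 70.8737, 93.1119.
Field (20°×10°, letters A–R): 70.8737/20 → 3 → D, 93.1119/10 → 9 → J; chars DJ.
Square (2°×1°, digits 0–9): 10.8737/2 → 5, 3.1119/1 → 3; chars 53.
Subsquare (5′×2.5′, letters a–x): 0.8737/0.0833333 → 10 → k, 0.1119/0.0416667 → 2 → c; chars kc.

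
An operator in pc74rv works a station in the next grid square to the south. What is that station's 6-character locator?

Latitude subsquare v = 21; −1 → 20 = u.
The longitude characters are unchanged.

PC74ru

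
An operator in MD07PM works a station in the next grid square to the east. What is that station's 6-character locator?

Longitude subsquare p = 15; +1 → 16 = q.
The latitude characters are unchanged.

MD07qm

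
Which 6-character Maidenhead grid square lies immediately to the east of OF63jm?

Longitude subsquare j = 9; +1 → 10 = k.
The latitude characters are unchanged.

OF63km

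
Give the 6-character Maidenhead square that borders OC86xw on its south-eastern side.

OC96av

Longitude subsquare x = 23; +1 → 24, wraps to 0 = a, carry into square.
Longitude square 8; +1 → 9.
Latitude subsquare w = 22; −1 → 21 = v.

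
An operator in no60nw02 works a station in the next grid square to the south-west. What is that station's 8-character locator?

NO60mw91

Longitude extended square 0; −1 → -1, wraps to 9, carry into subsquare.
Longitude subsquare n = 13; −1 → 12 = m.
Latitude extended square 2; −1 → 1.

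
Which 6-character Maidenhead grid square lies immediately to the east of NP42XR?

Longitude subsquare x = 23; +1 → 24, wraps to 0 = a, carry into square.
Longitude square 4; +1 → 5.
The latitude characters are unchanged.

NP52ar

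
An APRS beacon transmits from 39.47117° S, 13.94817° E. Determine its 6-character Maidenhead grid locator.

JF60xm

Shift to the Maidenhead origin (180°W, 90°S): lon 193.9482, lat 50.5288.
Field: 193.9482/20 → 9 → J, 50.5288/10 → 5 → F; chars JF.
Square: 13.9482/2 → 6, 0.5288/1 → 0; chars 60.
Subsquare: 1.9482/0.0833333 → 23 → x, 0.5288/0.0416667 → 12 → m; chars xm.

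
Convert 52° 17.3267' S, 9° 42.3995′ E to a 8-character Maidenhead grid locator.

JD47ur40

Add 180° to longitude and 90° to latitude: 189.70666, 37.71122.
Field (20°×10°, letters A–R): 189.70666/20 → 9 → J, 37.71122/10 → 3 → D; chars JD.
Square (2°×1°, digits 0–9): 9.70666/2 → 4, 7.71122/1 → 7; chars 47.
Subsquare (5′×2.5′, letters a–x): 1.70666/0.0833333 → 20 → u, 0.71122/0.0416667 → 17 → r; chars ur.
Extended square (30″×15″, digits 0–9): 0.03999/0.00833333 → 4, 0.00289/0.00416667 → 0; chars 40.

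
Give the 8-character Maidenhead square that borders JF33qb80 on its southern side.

JF33qa89

Latitude extended square 0; −1 → -1, wraps to 9, carry into subsquare.
Latitude subsquare b = 1; −1 → 0 = a.
The longitude characters are unchanged.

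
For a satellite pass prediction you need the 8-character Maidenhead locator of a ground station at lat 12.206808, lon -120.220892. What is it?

Offset from 180°W / 90°S: lon 59.77911°, lat 102.20681°.
Field: lon ⌊59.77911/20⌋ = 2 → C; lat ⌊102.20681/10⌋ = 10 → K.
Square: lon ⌊19.77911/2⌋ = 9; lat ⌊2.20681/1⌋ = 2.
Subsquare: lon ⌊1.77911/0.0833333⌋ = 21 → v; lat ⌊0.20681/0.0416667⌋ = 4 → e.
Extended square: lon ⌊0.02911/0.00833333⌋ = 3; lat ⌊0.04014/0.00416667⌋ = 9.

CK92ve39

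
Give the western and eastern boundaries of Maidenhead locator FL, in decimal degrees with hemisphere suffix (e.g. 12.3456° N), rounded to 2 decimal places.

Field F=5, L=11: +5·20° lon, +11·10° lat → SW at lon -80°, lat 20°.
Cell spans 20° lon × 10° lat.
west 80.00° W, east 60.00° W.

80.00° W, 60.00° W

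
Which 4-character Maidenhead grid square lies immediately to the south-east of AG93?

BG02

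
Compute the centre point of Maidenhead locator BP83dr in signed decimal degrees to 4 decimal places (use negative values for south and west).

63.7292, -143.7083

Field B=1, P=15: +1·20° lon, +15·10° lat → SW at lon -160°, lat 60°.
Square 8, 3: +8·2° lon, +3·1° lat → SW at lon -144°, lat 63°.
Subsquare d=3, r=17: +3·0.0833333° lon, +17·0.0416667° lat → SW at lon -143.75°, lat 63.7083°.
Cell spans 0.0833333° lon × 0.0416667° lat. Centre is SW corner plus half of each.
latitude 63.7292, longitude -143.7083.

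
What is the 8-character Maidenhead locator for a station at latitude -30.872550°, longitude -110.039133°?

DF49xd50

Offset from 180°W / 90°S: lon 69.96087°, lat 59.12745°.
Field (20°×10°, letters A–R): lon ⌊69.96087/20⌋ = 3 → D; lat ⌊59.12745/10⌋ = 5 → F.
Square (2°×1°, digits 0–9): lon ⌊9.96087/2⌋ = 4; lat ⌊9.12745/1⌋ = 9.
Subsquare (5′×2.5′, letters a–x): lon ⌊1.96087/0.0833333⌋ = 23 → x; lat ⌊0.12745/0.0416667⌋ = 3 → d.
Extended square (30″×15″, digits 0–9): lon ⌊0.04420/0.00833333⌋ = 5; lat ⌊0.00245/0.00416667⌋ = 0.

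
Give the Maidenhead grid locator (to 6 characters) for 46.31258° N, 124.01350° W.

CN76xh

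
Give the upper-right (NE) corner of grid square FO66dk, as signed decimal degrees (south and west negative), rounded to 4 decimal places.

56.4583, -67.6667

Field F=5, O=14: +5·20° lon, +14·10° lat → SW at lon -80°, lat 50°.
Square 6, 6: +6·2° lon, +6·1° lat → SW at lon -68°, lat 56°.
Subsquare d=3, k=10: +3·0.0833333° lon, +10·0.0416667° lat → SW at lon -67.75°, lat 56.4167°.
Cell spans 0.0833333° lon × 0.0416667° lat. NE corner is SW corner plus one full cell.
latitude 56.4583, longitude -67.6667.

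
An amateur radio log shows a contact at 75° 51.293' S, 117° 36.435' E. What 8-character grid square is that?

Offset from 180°W / 90°S: lon 297.60725°, lat 14.14512°.
Field: lon ⌊297.60725/20⌋ = 14 → O; lat ⌊14.14512/10⌋ = 1 → B.
Square: lon ⌊17.60725/2⌋ = 8; lat ⌊4.14512/1⌋ = 4.
Subsquare: lon ⌊1.60725/0.0833333⌋ = 19 → t; lat ⌊0.14512/0.0416667⌋ = 3 → d.
Extended square: lon ⌊0.02392/0.00833333⌋ = 2; lat ⌊0.02012/0.00416667⌋ = 4.

OB84td24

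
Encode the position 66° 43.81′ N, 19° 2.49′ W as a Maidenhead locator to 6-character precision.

Add 180° to longitude and 90° to latitude: 160.9585, 156.7302.
Field: 160.9585/20 → 8 → I, 156.7302/10 → 15 → P; chars IP.
Square: 0.9585/2 → 0, 6.7302/1 → 6; chars 06.
Subsquare: 0.9585/0.0833333 → 11 → l, 0.7302/0.0416667 → 17 → r; chars lr.

IP06lr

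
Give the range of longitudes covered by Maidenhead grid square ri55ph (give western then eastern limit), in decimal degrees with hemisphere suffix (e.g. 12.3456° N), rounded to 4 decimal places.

171.2500° E, 171.3333° E

Field R=17, I=8: +17·20° lon, +8·10° lat → SW at lon 160°, lat -10°.
Square 5, 5: +5·2° lon, +5·1° lat → SW at lon 170°, lat -5°.
Subsquare p=15, h=7: +15·0.0833333° lon, +7·0.0416667° lat → SW at lon 171.25°, lat -4.70833°.
Cell spans 0.0833333° lon × 0.0416667° lat.
west 171.2500° E, east 171.3333° E.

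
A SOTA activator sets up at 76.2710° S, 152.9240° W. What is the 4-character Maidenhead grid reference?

Shift to the Maidenhead origin (180°W, 90°S): lon 27.08, lat 13.73.
Field: lon ⌊27.08/20⌋ = 1 → B; lat ⌊13.73/10⌋ = 1 → B.
Square: lon ⌊7.08/2⌋ = 3; lat ⌊3.73/1⌋ = 3.

BB33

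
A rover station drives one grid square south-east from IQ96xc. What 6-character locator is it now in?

JQ06ab

Longitude subsquare x = 23; +1 → 24, wraps to 0 = a, carry into square.
Longitude square 9; +1 → 10, wraps to 0, carry into field.
Longitude field I = 8; +1 → 9 = J.
Latitude subsquare c = 2; −1 → 1 = b.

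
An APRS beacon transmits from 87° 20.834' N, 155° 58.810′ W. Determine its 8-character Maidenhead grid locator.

BR27ai23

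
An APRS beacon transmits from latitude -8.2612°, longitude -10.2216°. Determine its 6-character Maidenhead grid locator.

II41vr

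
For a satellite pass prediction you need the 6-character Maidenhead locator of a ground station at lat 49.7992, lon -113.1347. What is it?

Shift to the Maidenhead origin (180°W, 90°S): lon 66.8653, lat 139.7992.
Field: lon ⌊66.8653/20⌋ = 3 → D; lat ⌊139.7992/10⌋ = 13 → N.
Square: lon ⌊6.8653/2⌋ = 3; lat ⌊9.7992/1⌋ = 9.
Subsquare: lon ⌊0.8653/0.0833333⌋ = 10 → k; lat ⌊0.7992/0.0416667⌋ = 19 → t.

DN39kt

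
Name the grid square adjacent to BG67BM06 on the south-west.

BG67am95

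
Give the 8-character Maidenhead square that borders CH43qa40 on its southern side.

CH42qx49

Latitude extended square 0; −1 → -1, wraps to 9, carry into subsquare.
Latitude subsquare a = 0; −1 → -1, wraps to 23 = x, carry into square.
Latitude square 3; −1 → 2.
The longitude characters are unchanged.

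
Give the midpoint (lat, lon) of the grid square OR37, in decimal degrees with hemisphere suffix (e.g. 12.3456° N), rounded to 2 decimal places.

87.50° N, 107.00° E

Field O=14, R=17: +14·20° lon, +17·10° lat → SW at lon 100°, lat 80°.
Square 3, 7: +3·2° lon, +7·1° lat → SW at lon 106°, lat 87°.
Cell spans 2° lon × 1° lat. Centre is SW corner plus half of each.
latitude 87.50° N, longitude 107.00° E.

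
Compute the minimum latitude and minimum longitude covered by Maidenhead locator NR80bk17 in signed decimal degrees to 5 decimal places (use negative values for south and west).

80.44583, 96.09167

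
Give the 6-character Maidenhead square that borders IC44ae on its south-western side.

IC34xd

Longitude subsquare a = 0; −1 → -1, wraps to 23 = x, carry into square.
Longitude square 4; −1 → 3.
Latitude subsquare e = 4; −1 → 3 = d.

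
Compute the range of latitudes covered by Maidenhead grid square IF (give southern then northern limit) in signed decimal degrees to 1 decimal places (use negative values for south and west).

-40.0, -30.0

Field I=8, F=5: +8·20° lon, +5·10° lat → SW at lon -20°, lat -40°.
Cell spans 20° lon × 10° lat.
south -40.0, north -30.0.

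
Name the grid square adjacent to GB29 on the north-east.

GC30

Longitude square 2; +1 → 3.
Latitude square 9; +1 → 10, wraps to 0, carry into field.
Latitude field B = 1; +1 → 2 = C.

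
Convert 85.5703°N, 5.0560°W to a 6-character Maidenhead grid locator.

IR75ln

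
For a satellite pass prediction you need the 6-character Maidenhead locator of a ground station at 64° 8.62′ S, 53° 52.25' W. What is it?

GC35bu

Shift to the Maidenhead origin (180°W, 90°S): lon 126.1292, lat 25.8563.
Field: lon ⌊126.1292/20⌋ = 6 → G; lat ⌊25.8563/10⌋ = 2 → C.
Square: lon ⌊6.1292/2⌋ = 3; lat ⌊5.8563/1⌋ = 5.
Subsquare: lon ⌊0.1292/0.0833333⌋ = 1 → b; lat ⌊0.8563/0.0416667⌋ = 20 → u.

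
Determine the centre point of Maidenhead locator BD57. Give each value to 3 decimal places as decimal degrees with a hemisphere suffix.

52.500° S, 149.000° W

Field B=1, D=3: +1·20° lon, +3·10° lat → SW at lon -160°, lat -60°.
Square 5, 7: +5·2° lon, +7·1° lat → SW at lon -150°, lat -53°.
Cell spans 2° lon × 1° lat. Centre is SW corner plus half of each.
latitude 52.500° S, longitude 149.000° W.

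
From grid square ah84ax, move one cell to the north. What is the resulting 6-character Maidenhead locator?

Latitude subsquare x = 23; +1 → 24, wraps to 0 = a, carry into square.
Latitude square 4; +1 → 5.
The longitude characters are unchanged.

AH85aa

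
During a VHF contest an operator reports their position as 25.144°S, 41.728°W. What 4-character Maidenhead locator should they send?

GG94

Add 180° to longitude and 90° to latitude: 138.27, 64.86.
Field: 138.27/20 → 6 → G, 64.86/10 → 6 → G; chars GG.
Square: 18.27/2 → 9, 4.86/1 → 4; chars 94.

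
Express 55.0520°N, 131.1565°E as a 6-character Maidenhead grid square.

PO55nb

Shift to the Maidenhead origin (180°W, 90°S): lon 311.1565, lat 145.0520.
Field: lon ⌊311.1565/20⌋ = 15 → P; lat ⌊145.0520/10⌋ = 14 → O.
Square: lon ⌊11.1565/2⌋ = 5; lat ⌊5.0520/1⌋ = 5.
Subsquare: lon ⌊1.1565/0.0833333⌋ = 13 → n; lat ⌊0.0520/0.0416667⌋ = 1 → b.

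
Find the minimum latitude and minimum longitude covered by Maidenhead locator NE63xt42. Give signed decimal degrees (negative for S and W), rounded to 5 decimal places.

-46.20000, 93.95000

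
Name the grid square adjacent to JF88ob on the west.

JF88nb

Longitude subsquare o = 14; −1 → 13 = n.
The latitude characters are unchanged.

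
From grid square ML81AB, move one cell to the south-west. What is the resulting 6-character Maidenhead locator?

Longitude subsquare a = 0; −1 → -1, wraps to 23 = x, carry into square.
Longitude square 8; −1 → 7.
Latitude subsquare b = 1; −1 → 0 = a.

ML71xa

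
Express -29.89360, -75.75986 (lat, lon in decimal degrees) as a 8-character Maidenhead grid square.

FG20cc85

Add 180° to longitude and 90° to latitude: 104.24014, 60.10640.
Field (20°×10°, letters A–R): 104.24014/20 → 5 → F, 60.10640/10 → 6 → G; chars FG.
Square (2°×1°, digits 0–9): 4.24014/2 → 2, 0.10640/1 → 0; chars 20.
Subsquare (5′×2.5′, letters a–x): 0.24014/0.0833333 → 2 → c, 0.10640/0.0416667 → 2 → c; chars cc.
Extended square (30″×15″, digits 0–9): 0.07347/0.00833333 → 8, 0.02307/0.00416667 → 5; chars 85.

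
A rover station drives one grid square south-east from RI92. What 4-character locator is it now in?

AI01

Longitude square 9; +1 → 10, wraps to 0, carry into field.
Longitude field R = 17; +1 → 18, wraps to 0 = A, wrapping around the antimeridian.
Latitude square 2; −1 → 1.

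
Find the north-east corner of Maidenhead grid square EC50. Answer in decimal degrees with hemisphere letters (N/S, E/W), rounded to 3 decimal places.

69.000° S, 88.000° W

Field E=4, C=2: +4·20° lon, +2·10° lat → SW at lon -100°, lat -70°.
Square 5, 0: +5·2° lon, +0·1° lat → SW at lon -90°, lat -70°.
Cell spans 2° lon × 1° lat. NE corner is SW corner plus one full cell.
latitude 69.000° S, longitude 88.000° W.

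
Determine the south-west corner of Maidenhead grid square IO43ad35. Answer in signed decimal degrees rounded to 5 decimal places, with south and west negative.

53.14583, -11.97500

Field I=8, O=14: +8·20° lon, +14·10° lat → SW at lon -20°, lat 50°.
Square 4, 3: +4·2° lon, +3·1° lat → SW at lon -12°, lat 53°.
Subsquare a=0, d=3: +0·0.0833333° lon, +3·0.0416667° lat → SW at lon -12°, lat 53.125°.
Extended square 3, 5: +3·0.00833333° lon, +5·0.00416667° lat → SW at lon -11.975°, lat 53.1458°.
latitude 53.14583, longitude -11.97500.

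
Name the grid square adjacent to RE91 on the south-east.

Longitude square 9; +1 → 10, wraps to 0, carry into field.
Longitude field R = 17; +1 → 18, wraps to 0 = A, wrapping around the antimeridian.
Latitude square 1; −1 → 0.

AE00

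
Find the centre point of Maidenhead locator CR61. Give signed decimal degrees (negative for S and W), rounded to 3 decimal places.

Field C=2, R=17: +2·20° lon, +17·10° lat → SW at lon -140°, lat 80°.
Square 6, 1: +6·2° lon, +1·1° lat → SW at lon -128°, lat 81°.
Cell spans 2° lon × 1° lat. Centre is SW corner plus half of each.
latitude 81.500, longitude -127.000.

81.500, -127.000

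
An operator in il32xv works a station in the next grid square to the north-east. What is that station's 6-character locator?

IL42aw

Longitude subsquare x = 23; +1 → 24, wraps to 0 = a, carry into square.
Longitude square 3; +1 → 4.
Latitude subsquare v = 21; +1 → 22 = w.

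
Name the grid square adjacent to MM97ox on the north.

Latitude subsquare x = 23; +1 → 24, wraps to 0 = a, carry into square.
Latitude square 7; +1 → 8.
The longitude characters are unchanged.

MM98oa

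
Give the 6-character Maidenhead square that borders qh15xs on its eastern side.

QH25as

Longitude subsquare x = 23; +1 → 24, wraps to 0 = a, carry into square.
Longitude square 1; +1 → 2.
The latitude characters are unchanged.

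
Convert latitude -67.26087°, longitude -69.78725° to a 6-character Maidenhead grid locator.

Offset from 180°W / 90°S: lon 110.2127°, lat 22.7391°.
Field: 110.2127/20 → 5 → F, 22.7391/10 → 2 → C; chars FC.
Square: 10.2127/2 → 5, 2.7391/1 → 2; chars 52.
Subsquare: 0.2127/0.0833333 → 2 → c, 0.7391/0.0416667 → 17 → r; chars cr.

FC52cr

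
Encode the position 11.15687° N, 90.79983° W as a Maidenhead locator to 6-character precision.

EK41od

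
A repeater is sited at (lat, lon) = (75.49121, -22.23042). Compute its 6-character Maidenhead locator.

HQ85vl

Shift to the Maidenhead origin (180°W, 90°S): lon 157.7696, lat 165.4912.
Field: lon ⌊157.7696/20⌋ = 7 → H; lat ⌊165.4912/10⌋ = 16 → Q.
Square: lon ⌊17.7696/2⌋ = 8; lat ⌊5.4912/1⌋ = 5.
Subsquare: lon ⌊1.7696/0.0833333⌋ = 21 → v; lat ⌊0.4912/0.0416667⌋ = 11 → l.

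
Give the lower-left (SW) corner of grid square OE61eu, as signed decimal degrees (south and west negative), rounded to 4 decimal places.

-48.1667, 112.3333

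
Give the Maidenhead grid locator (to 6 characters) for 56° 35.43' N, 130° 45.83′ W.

CO46oo

Add 180° to longitude and 90° to latitude: 49.2362, 146.5905.
Field: 49.2362/20 → 2 → C, 146.5905/10 → 14 → O; chars CO.
Square: 9.2362/2 → 4, 6.5905/1 → 6; chars 46.
Subsquare: 1.2362/0.0833333 → 14 → o, 0.5905/0.0416667 → 14 → o; chars oo.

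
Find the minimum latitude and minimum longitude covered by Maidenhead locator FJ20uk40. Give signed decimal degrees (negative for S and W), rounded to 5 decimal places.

0.41667, -74.30000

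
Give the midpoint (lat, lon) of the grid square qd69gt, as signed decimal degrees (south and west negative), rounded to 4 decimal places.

-50.1875, 152.5417

Field Q=16, D=3: +16·20° lon, +3·10° lat → SW at lon 140°, lat -60°.
Square 6, 9: +6·2° lon, +9·1° lat → SW at lon 152°, lat -51°.
Subsquare g=6, t=19: +6·0.0833333° lon, +19·0.0416667° lat → SW at lon 152.5°, lat -50.2083°.
Cell spans 0.0833333° lon × 0.0416667° lat. Centre is SW corner plus half of each.
latitude -50.1875, longitude 152.5417.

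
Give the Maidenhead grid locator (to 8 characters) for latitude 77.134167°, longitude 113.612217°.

OQ67td32

Offset from 180°W / 90°S: lon 293.61222°, lat 167.13417°.
Field: lon ⌊293.61222/20⌋ = 14 → O; lat ⌊167.13417/10⌋ = 16 → Q.
Square: lon ⌊13.61222/2⌋ = 6; lat ⌊7.13417/1⌋ = 7.
Subsquare: lon ⌊1.61222/0.0833333⌋ = 19 → t; lat ⌊0.13417/0.0416667⌋ = 3 → d.
Extended square: lon ⌊0.02888/0.00833333⌋ = 3; lat ⌊0.00917/0.00416667⌋ = 2.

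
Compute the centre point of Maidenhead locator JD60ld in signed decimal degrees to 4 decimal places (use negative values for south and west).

-59.8542, 12.9583

Field J=9, D=3: +9·20° lon, +3·10° lat → SW at lon 0°, lat -60°.
Square 6, 0: +6·2° lon, +0·1° lat → SW at lon 12°, lat -60°.
Subsquare l=11, d=3: +11·0.0833333° lon, +3·0.0416667° lat → SW at lon 12.9167°, lat -59.875°.
Cell spans 0.0833333° lon × 0.0416667° lat. Centre is SW corner plus half of each.
latitude -59.8542, longitude 12.9583.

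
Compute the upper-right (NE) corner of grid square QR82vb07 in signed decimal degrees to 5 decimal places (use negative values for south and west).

82.07500, 157.75833

Field Q=16, R=17: +16·20° lon, +17·10° lat → SW at lon 140°, lat 80°.
Square 8, 2: +8·2° lon, +2·1° lat → SW at lon 156°, lat 82°.
Subsquare v=21, b=1: +21·0.0833333° lon, +1·0.0416667° lat → SW at lon 157.75°, lat 82.0417°.
Extended square 0, 7: +0·0.00833333° lon, +7·0.00416667° lat → SW at lon 157.75°, lat 82.0708°.
Cell spans 0.00833333° lon × 0.00416667° lat. NE corner is SW corner plus one full cell.
latitude 82.07500, longitude 157.75833.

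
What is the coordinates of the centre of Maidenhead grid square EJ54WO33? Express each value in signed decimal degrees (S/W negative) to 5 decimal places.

Field E=4, J=9: +4·20° lon, +9·10° lat → SW at lon -100°, lat 0°.
Square 5, 4: +5·2° lon, +4·1° lat → SW at lon -90°, lat 4°.
Subsquare w=22, o=14: +22·0.0833333° lon, +14·0.0416667° lat → SW at lon -88.1667°, lat 4.58333°.
Extended square 3, 3: +3·0.00833333° lon, +3·0.00416667° lat → SW at lon -88.1417°, lat 4.59583°.
Cell spans 0.00833333° lon × 0.00416667° lat. Centre is SW corner plus half of each.
latitude 4.59792, longitude -88.13750.

4.59792, -88.13750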